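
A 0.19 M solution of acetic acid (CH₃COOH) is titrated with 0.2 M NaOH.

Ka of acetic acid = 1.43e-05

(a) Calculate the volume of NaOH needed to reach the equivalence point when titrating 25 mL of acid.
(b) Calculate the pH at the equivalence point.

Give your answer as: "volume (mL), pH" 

moles acid = 0.19 × 25/1000 = 0.00475 mol; V_base = moles/0.2 × 1000 = 23.7 mL. At equivalence only the conjugate base is present: [A⁻] = 0.00475/0.049 = 9.7436e-02 M. Kb = Kw/Ka = 6.99e-10; [OH⁻] = √(Kb × [A⁻]) = 8.2545e-06; pOH = 5.08; pH = 14 - pOH = 8.92.

V = 23.7 mL, pH = 8.92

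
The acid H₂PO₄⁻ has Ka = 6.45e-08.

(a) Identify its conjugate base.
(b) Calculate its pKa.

(a) The conjugate base is formed by removing one H⁺ from H₂PO₄⁻, giving HPO₄²⁻. (b) pKa = -log(Ka) = -log(6.45e-08) = 7.19.

Conjugate base: HPO₄²⁻; pK_a = 7.19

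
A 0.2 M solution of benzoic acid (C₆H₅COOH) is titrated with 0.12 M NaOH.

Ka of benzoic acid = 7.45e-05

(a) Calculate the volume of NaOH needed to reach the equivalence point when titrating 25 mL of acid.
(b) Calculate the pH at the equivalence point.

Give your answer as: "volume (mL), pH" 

moles acid = 0.2 × 25/1000 = 0.005 mol; V_base = moles/0.12 × 1000 = 41.7 mL. At equivalence only the conjugate base is present: [A⁻] = 0.005/0.067 = 7.5000e-02 M. Kb = Kw/Ka = 1.34e-10; [OH⁻] = √(Kb × [A⁻]) = 3.1729e-06; pOH = 5.50; pH = 14 - pOH = 8.50.

V = 41.7 mL, pH = 8.50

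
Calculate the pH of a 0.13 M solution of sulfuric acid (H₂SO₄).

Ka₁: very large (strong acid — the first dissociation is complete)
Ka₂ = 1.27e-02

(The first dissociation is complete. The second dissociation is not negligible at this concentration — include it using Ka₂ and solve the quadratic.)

First dissociation is complete: [H⁺]₀ = [HSO₄⁻]₀ = C = 0.13 M. Second dissociation HSO₄⁻ ⇌ H⁺ + SO₄²⁻: let x = [SO₄²⁻]. Ka₂ = (C + x)·x / (C − x) = 1.27e-02 → x² + (C + Ka₂)·x − Ka₂·C = 0 → x² + 0.14270·x − 1.651e-03 = 0. x = (−0.14270 + √(0.14270² + 4 × 1.651e-03)) / 2 = 1.0759e-02 M. [H⁺] = C + x = 0.13 + 1.0759e-02 = 1.4076e-01 M. pH = -log(1.4076e-01) = 0.85.

pH = 0.85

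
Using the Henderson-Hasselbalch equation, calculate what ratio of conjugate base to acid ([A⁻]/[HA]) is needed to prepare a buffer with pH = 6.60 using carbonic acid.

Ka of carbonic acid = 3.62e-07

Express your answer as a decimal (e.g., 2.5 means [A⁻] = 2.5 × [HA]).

pKa = -log(3.62e-07) = 6.4413. pH = pKa + log([A⁻]/[HA]), so log([A⁻]/[HA]) = pH − pKa = 6.60 − 6.4413 = 0.1587. [A⁻]/[HA] = 10^(0.1587) = 1.44

[A⁻]/[HA] = 1.44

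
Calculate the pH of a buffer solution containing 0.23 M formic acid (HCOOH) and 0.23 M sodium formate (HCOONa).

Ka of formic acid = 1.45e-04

pKa = -log(1.45e-04) = 3.84. pH = pKa + log([A⁻]/[HA]) = 3.84 + log(0.23/0.23)

pH = 3.84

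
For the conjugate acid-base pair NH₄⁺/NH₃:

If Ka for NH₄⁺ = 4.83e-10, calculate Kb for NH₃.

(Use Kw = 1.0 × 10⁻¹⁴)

For a conjugate pair Ka × Kb = Kw, so Kb = Kw/Ka = 1.0 × 10⁻¹⁴ / 4.83e-10 = 2.07e-05.

K_b = 2.07e-05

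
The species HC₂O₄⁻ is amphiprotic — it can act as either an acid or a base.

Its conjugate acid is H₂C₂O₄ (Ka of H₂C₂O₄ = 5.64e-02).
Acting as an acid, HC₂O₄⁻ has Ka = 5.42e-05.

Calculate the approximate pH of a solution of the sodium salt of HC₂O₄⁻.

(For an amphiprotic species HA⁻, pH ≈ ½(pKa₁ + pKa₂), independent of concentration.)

pKa₁ = -log(5.64e-02) = 1.25; pKa₂ = -log(5.42e-05) = 4.27. For an amphiprotic species, pH ≈ ½(pKa₁ + pKa₂) = ½(1.25 + 4.27) = 2.76.

pH = 2.76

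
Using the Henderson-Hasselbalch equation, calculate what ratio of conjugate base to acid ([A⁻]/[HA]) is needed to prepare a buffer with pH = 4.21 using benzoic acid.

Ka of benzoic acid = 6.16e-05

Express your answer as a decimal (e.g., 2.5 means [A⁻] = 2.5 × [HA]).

pKa = -log(6.16e-05) = 4.2104. pH = pKa + log([A⁻]/[HA]), so log([A⁻]/[HA]) = pH − pKa = 4.21 − 4.2104 = -0.0004. [A⁻]/[HA] = 10^(-0.0004) = 0.999

[A⁻]/[HA] = 0.999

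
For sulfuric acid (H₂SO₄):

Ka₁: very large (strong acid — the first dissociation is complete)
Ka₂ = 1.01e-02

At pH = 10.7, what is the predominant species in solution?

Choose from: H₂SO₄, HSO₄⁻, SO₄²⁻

The first dissociation is complete, so H₂SO₄ itself is never the predominant species in water; pKa₂ = -log(1.01e-02) = 2.00. For a polyprotic acid the predominant species crosses at each pKa: below pKa_n the protonated form dominates, above it the deprotonated form does. At pH = 10.7, the predominant species is SO₄²⁻.

SO₄²⁻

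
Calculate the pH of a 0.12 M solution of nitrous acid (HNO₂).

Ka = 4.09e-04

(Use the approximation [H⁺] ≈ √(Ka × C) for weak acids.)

[H⁺] = √(Ka × C) = √(4.09e-04 × 0.12) = 7.0057e-03. pH = -log(7.0057e-03)

pH = 2.15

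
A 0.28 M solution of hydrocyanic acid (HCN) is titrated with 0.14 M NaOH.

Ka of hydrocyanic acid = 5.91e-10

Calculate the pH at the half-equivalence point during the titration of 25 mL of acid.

At half-equivalence [HA] = [A⁻], so Henderson-Hasselbalch gives pH = pKa = -log(5.91e-10) = 9.23.

pH = pKa = 9.23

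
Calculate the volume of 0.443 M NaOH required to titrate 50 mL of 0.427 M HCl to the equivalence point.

At equivalence: moles acid = moles base. moles HCl = 0.427 × 50/1000 = 0.02135 mol. V_base = moles / 0.443 × 1000 = 48.2 mL.

V_{base} = 48.2 mL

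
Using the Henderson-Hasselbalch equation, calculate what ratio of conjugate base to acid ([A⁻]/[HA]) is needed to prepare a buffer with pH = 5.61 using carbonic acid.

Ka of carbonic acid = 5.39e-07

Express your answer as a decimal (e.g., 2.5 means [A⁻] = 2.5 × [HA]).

pKa = -log(5.39e-07) = 6.2684. pH = pKa + log([A⁻]/[HA]), so log([A⁻]/[HA]) = pH − pKa = 5.61 − 6.2684 = -0.6584. [A⁻]/[HA] = 10^(-0.6584) = 0.220

[A⁻]/[HA] = 0.220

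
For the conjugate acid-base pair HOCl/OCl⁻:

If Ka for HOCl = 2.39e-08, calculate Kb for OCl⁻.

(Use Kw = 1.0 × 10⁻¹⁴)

For a conjugate pair Ka × Kb = Kw, so Kb = Kw/Ka = 1.0 × 10⁻¹⁴ / 2.39e-08 = 4.18e-07.

K_b = 4.18e-07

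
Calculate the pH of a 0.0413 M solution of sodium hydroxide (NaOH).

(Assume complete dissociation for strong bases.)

[OH⁻] = 0.0413 M for strong base. pOH = -log[OH⁻] = 1.38, pH = 14 - pOH

pH = 12.62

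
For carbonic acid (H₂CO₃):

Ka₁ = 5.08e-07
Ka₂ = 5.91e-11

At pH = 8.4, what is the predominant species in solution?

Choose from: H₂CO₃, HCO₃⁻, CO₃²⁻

pKa₁ = 6.29, pKa₂ = 10.23. For a polyprotic acid the predominant species crosses at each pKa: below pKa_n the protonated form dominates, above it the deprotonated form does. At pH = 8.4, the predominant species is HCO₃⁻.

HCO₃⁻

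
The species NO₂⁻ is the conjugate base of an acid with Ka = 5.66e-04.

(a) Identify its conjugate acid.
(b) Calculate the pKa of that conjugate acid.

(a) The conjugate acid is formed by adding one H⁺ to NO₂⁻, giving HNO₂. (b) pKa = -log(Ka) = -log(5.66e-04) = 3.25.

Conjugate acid: HNO₂; pK_a = 3.25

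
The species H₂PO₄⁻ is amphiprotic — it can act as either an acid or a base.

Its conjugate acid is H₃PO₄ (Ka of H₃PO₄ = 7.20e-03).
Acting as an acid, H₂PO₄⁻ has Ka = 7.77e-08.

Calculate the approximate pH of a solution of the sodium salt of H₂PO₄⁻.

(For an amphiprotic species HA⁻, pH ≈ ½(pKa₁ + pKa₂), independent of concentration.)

pKa₁ = -log(7.20e-03) = 2.14; pKa₂ = -log(7.77e-08) = 7.11. For an amphiprotic species, pH ≈ ½(pKa₁ + pKa₂) = ½(2.14 + 7.11) = 4.63.

pH = 4.63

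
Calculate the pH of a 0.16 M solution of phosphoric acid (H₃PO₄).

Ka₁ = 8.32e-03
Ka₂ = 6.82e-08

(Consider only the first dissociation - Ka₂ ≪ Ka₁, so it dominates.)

First dissociation dominates. From Ka₁ = [H⁺][HA⁻]/[H₂A], x² + Ka₁·x − Ka₁·C = 0 with C = 0.16 M and Ka₁ = 8.32e-03. Solving: [H⁺] = (−Ka₁ + √(Ka₁² + 4·Ka₁·C)) / 2 = 3.2562e-02 M. pH = -log(3.2562e-02) = 1.49.

pH = 1.49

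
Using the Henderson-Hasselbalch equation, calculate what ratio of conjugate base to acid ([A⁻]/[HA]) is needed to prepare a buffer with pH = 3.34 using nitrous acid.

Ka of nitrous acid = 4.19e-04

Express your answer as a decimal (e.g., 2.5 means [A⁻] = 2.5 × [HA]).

pKa = -log(4.19e-04) = 3.3778. pH = pKa + log([A⁻]/[HA]), so log([A⁻]/[HA]) = pH − pKa = 3.34 − 3.3778 = -0.0378. [A⁻]/[HA] = 10^(-0.0378) = 0.917

[A⁻]/[HA] = 0.917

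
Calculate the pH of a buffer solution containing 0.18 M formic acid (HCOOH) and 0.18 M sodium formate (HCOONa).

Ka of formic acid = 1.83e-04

pKa = -log(1.83e-04) = 3.74. pH = pKa + log([A⁻]/[HA]) = 3.74 + log(0.18/0.18)

pH = 3.74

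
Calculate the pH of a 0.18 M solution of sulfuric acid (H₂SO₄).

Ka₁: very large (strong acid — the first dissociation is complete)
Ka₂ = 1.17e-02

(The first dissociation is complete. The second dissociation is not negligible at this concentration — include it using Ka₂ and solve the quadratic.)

First dissociation is complete: [H⁺]₀ = [HSO₄⁻]₀ = C = 0.18 M. Second dissociation HSO₄⁻ ⇌ H⁺ + SO₄²⁻: let x = [SO₄²⁻]. Ka₂ = (C + x)·x / (C − x) = 1.17e-02 → x² + (C + Ka₂)·x − Ka₂·C = 0 → x² + 0.19170·x − 2.106e-03 = 0. x = (−0.19170 + √(0.19170² + 4 × 2.106e-03)) / 2 = 1.0420e-02 M. [H⁺] = C + x = 0.18 + 1.0420e-02 = 1.9042e-01 M. pH = -log(1.9042e-01) = 0.72.

pH = 0.72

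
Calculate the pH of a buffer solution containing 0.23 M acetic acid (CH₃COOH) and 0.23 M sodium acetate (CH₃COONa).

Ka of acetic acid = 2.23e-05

pKa = -log(2.23e-05) = 4.65. pH = pKa + log([A⁻]/[HA]) = 4.65 + log(0.23/0.23)

pH = 4.65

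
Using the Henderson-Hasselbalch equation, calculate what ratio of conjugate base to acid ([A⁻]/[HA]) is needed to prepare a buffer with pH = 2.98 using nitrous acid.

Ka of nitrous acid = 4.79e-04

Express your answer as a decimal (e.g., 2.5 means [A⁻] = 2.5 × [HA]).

pKa = -log(4.79e-04) = 3.3197. pH = pKa + log([A⁻]/[HA]), so log([A⁻]/[HA]) = pH − pKa = 2.98 − 3.3197 = -0.3397. [A⁻]/[HA] = 10^(-0.3397) = 0.457

[A⁻]/[HA] = 0.457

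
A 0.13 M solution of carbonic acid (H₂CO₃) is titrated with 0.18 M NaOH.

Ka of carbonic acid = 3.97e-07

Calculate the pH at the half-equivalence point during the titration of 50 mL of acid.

At half-equivalence [HA] = [A⁻], so Henderson-Hasselbalch gives pH = pKa = -log(3.97e-07) = 6.40.

pH = pKa = 6.40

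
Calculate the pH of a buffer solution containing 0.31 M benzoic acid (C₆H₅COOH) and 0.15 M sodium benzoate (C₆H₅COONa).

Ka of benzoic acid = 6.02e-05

pKa = -log(6.02e-05) = 4.22. pH = pKa + log([A⁻]/[HA]) = 4.22 + log(0.15/0.31)

pH = 3.91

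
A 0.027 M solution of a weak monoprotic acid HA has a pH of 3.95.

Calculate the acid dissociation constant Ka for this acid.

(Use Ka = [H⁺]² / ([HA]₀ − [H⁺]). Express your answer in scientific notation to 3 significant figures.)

[H⁺] = 10^(−pH) = 10^(−3.95) = 1.122e-04 M. For HA ⇌ H⁺ + A⁻, Ka = [H⁺][A⁻]/[HA] = [H⁺]² / ([HA]₀ − [H⁺]) = (1.122e-04)² / (0.027 − 1.122e-04) = 4.68e-07.

K_a = 4.68e-07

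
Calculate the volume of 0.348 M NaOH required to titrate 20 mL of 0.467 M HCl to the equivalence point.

At equivalence: moles acid = moles base. moles HCl = 0.467 × 20/1000 = 0.00934 mol. V_base = moles / 0.348 × 1000 = 26.8 mL.

V_{base} = 26.8 mL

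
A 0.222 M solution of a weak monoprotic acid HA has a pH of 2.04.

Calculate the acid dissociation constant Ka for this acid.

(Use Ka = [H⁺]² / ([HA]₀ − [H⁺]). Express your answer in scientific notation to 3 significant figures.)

[H⁺] = 10^(−pH) = 10^(−2.04) = 9.120e-03 M. For HA ⇌ H⁺ + A⁻, Ka = [H⁺][A⁻]/[HA] = [H⁺]² / ([HA]₀ − [H⁺]) = (9.120e-03)² / (0.222 − 9.120e-03) = 3.91e-04.

K_a = 3.91e-04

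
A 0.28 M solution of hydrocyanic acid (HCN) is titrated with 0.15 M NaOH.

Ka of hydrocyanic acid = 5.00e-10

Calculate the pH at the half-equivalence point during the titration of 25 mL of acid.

At half-equivalence [HA] = [A⁻], so Henderson-Hasselbalch gives pH = pKa = -log(5.00e-10) = 9.30.

pH = pKa = 9.30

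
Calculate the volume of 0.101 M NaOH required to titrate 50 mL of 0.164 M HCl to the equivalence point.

At equivalence: moles acid = moles base. moles HCl = 0.164 × 50/1000 = 0.0082 mol. V_base = moles / 0.101 × 1000 = 81.2 mL.

V_{base} = 81.2 mL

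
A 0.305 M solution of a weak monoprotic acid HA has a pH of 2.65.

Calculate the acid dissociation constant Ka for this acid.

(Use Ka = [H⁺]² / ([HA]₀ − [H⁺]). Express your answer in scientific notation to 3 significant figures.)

[H⁺] = 10^(−pH) = 10^(−2.65) = 2.239e-03 M. For HA ⇌ H⁺ + A⁻, Ka = [H⁺][A⁻]/[HA] = [H⁺]² / ([HA]₀ − [H⁺]) = (2.239e-03)² / (0.305 − 2.239e-03) = 1.66e-05.

K_a = 1.66e-05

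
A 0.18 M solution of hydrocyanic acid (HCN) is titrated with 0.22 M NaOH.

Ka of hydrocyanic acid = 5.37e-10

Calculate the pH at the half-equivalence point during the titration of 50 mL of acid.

At half-equivalence [HA] = [A⁻], so Henderson-Hasselbalch gives pH = pKa = -log(5.37e-10) = 9.27.

pH = pKa = 9.27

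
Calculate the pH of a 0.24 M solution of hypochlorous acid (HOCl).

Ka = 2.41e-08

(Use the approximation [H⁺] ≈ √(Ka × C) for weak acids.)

[H⁺] = √(Ka × C) = √(2.41e-08 × 0.24) = 7.6053e-05. pH = -log(7.6053e-05)

pH = 4.12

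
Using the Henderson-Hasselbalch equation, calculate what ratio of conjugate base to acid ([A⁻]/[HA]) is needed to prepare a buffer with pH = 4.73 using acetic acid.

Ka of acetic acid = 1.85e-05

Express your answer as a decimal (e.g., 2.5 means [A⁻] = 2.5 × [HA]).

pKa = -log(1.85e-05) = 4.7328. pH = pKa + log([A⁻]/[HA]), so log([A⁻]/[HA]) = pH − pKa = 4.73 − 4.7328 = -0.0028. [A⁻]/[HA] = 10^(-0.0028) = 0.994

[A⁻]/[HA] = 0.994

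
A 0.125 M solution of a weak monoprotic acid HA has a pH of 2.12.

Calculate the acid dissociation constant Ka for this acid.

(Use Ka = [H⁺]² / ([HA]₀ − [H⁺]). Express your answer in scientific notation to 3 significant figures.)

[H⁺] = 10^(−pH) = 10^(−2.12) = 7.586e-03 M. For HA ⇌ H⁺ + A⁻, Ka = [H⁺][A⁻]/[HA] = [H⁺]² / ([HA]₀ − [H⁺]) = (7.586e-03)² / (0.125 − 7.586e-03) = 4.90e-04.

K_a = 4.90e-04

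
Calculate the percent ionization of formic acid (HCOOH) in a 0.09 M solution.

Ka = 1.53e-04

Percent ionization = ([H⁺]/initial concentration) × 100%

Using Ka equilibrium: x² + Ka×x - Ka×C = 0. Solving: [H⁺] = 3.6351e-03. Percent = (3.6351e-03/0.09) × 100

Percent ionization = 4.04%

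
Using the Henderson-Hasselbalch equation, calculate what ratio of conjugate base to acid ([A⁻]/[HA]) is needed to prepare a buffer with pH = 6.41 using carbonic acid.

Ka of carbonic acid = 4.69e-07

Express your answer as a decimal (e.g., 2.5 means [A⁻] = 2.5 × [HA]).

pKa = -log(4.69e-07) = 6.3288. pH = pKa + log([A⁻]/[HA]), so log([A⁻]/[HA]) = pH − pKa = 6.41 − 6.3288 = 0.0812. [A⁻]/[HA] = 10^(0.0812) = 1.21

[A⁻]/[HA] = 1.21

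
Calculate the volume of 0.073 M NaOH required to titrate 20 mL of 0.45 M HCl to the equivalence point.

At equivalence: moles acid = moles base. moles HCl = 0.45 × 20/1000 = 0.009 mol. V_base = moles / 0.073 × 1000 = 123.3 mL.

V_{base} = 123.3 mL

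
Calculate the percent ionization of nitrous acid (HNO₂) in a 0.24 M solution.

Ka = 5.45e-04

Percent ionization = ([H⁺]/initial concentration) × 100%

Using Ka equilibrium: x² + Ka×x - Ka×C = 0. Solving: [H⁺] = 1.1168e-02. Percent = (1.1168e-02/0.24) × 100

Percent ionization = 4.65%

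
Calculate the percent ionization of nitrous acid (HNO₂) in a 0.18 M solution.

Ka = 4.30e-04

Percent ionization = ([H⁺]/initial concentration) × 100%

Using Ka equilibrium: x² + Ka×x - Ka×C = 0. Solving: [H⁺] = 8.5854e-03. Percent = (8.5854e-03/0.18) × 100

Percent ionization = 4.77%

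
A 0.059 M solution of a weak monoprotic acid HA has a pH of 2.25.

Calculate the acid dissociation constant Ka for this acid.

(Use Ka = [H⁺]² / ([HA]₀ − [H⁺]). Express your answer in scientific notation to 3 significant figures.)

[H⁺] = 10^(−pH) = 10^(−2.25) = 5.623e-03 M. For HA ⇌ H⁺ + A⁻, Ka = [H⁺][A⁻]/[HA] = [H⁺]² / ([HA]₀ − [H⁺]) = (5.623e-03)² / (0.059 − 5.623e-03) = 5.92e-04.

K_a = 5.92e-04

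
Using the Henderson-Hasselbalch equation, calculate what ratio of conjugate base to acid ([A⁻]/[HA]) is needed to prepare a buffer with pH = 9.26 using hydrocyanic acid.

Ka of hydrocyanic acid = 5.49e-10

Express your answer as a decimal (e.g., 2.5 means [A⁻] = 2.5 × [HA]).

pKa = -log(5.49e-10) = 9.2604. pH = pKa + log([A⁻]/[HA]), so log([A⁻]/[HA]) = pH − pKa = 9.26 − 9.2604 = -0.0004. [A⁻]/[HA] = 10^(-0.0004) = 0.999

[A⁻]/[HA] = 0.999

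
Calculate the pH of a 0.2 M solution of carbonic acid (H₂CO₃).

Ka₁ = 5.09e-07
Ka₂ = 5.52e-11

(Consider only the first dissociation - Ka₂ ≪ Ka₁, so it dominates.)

First dissociation dominates. From Ka₁ = [H⁺][HA⁻]/[H₂A], x² + Ka₁·x − Ka₁·C = 0 with C = 0.2 M and Ka₁ = 5.09e-07. Solving: [H⁺] = (−Ka₁ + √(Ka₁² + 4·Ka₁·C)) / 2 = 3.1881e-04 M. pH = -log(3.1881e-04) = 3.50.

pH = 3.50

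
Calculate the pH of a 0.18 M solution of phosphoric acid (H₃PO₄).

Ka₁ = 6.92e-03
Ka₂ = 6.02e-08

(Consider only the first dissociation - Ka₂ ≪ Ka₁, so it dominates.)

First dissociation dominates. From Ka₁ = [H⁺][HA⁻]/[H₂A], x² + Ka₁·x − Ka₁·C = 0 with C = 0.18 M and Ka₁ = 6.92e-03. Solving: [H⁺] = (−Ka₁ + √(Ka₁² + 4·Ka₁·C)) / 2 = 3.2002e-02 M. pH = -log(3.2002e-02) = 1.49.

pH = 1.49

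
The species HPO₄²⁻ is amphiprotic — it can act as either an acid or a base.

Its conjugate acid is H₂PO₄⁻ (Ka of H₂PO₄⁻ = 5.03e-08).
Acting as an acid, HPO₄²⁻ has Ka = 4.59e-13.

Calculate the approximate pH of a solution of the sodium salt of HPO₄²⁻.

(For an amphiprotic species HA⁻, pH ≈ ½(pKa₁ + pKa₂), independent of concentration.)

pKa₁ = -log(5.03e-08) = 7.30; pKa₂ = -log(4.59e-13) = 12.34. For an amphiprotic species, pH ≈ ½(pKa₁ + pKa₂) = ½(7.30 + 12.34) = 9.82.

pH = 9.82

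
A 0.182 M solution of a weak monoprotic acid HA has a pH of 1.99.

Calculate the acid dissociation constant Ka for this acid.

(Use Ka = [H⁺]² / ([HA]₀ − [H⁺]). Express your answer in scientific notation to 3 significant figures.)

[H⁺] = 10^(−pH) = 10^(−1.99) = 1.023e-02 M. For HA ⇌ H⁺ + A⁻, Ka = [H⁺][A⁻]/[HA] = [H⁺]² / ([HA]₀ − [H⁺]) = (1.023e-02)² / (0.182 − 1.023e-02) = 6.10e-04.

K_a = 6.10e-04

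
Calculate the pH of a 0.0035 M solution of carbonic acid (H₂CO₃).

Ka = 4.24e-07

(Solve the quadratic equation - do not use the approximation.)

x² + Ka×x - Ka×C = 0. Using quadratic formula: [H⁺] = 3.8311e-05

pH = 4.42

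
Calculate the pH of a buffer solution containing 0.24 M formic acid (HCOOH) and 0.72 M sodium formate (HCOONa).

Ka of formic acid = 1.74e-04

pKa = -log(1.74e-04) = 3.76. pH = pKa + log([A⁻]/[HA]) = 3.76 + log(0.72/0.24)

pH = 4.24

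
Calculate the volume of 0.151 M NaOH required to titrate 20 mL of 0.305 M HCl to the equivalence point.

At equivalence: moles acid = moles base. moles HCl = 0.305 × 20/1000 = 0.0061 mol. V_base = moles / 0.151 × 1000 = 40.4 mL.

V_{base} = 40.4 mL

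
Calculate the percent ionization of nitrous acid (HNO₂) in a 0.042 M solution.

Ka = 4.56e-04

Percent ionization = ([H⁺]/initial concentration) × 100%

Using Ka equilibrium: x² + Ka×x - Ka×C = 0. Solving: [H⁺] = 4.1542e-03. Percent = (4.1542e-03/0.042) × 100

Percent ionization = 9.89%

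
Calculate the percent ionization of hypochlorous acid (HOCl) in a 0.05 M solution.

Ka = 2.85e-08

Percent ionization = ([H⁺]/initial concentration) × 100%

Using Ka equilibrium: x² + Ka×x - Ka×C = 0. Solving: [H⁺] = 3.7735e-05. Percent = (3.7735e-05/0.05) × 100

Percent ionization = 0.0755%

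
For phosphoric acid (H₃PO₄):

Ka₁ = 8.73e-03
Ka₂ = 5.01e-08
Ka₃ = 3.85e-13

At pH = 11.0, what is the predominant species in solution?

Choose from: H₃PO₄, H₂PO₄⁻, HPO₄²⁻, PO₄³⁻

pKa₁ = 2.06, pKa₂ = 7.30, pKa₃ = 12.41. For a polyprotic acid the predominant species crosses at each pKa: below pKa_n the protonated form dominates, above it the deprotonated form does. At pH = 11.0, the predominant species is HPO₄²⁻.

HPO₄²⁻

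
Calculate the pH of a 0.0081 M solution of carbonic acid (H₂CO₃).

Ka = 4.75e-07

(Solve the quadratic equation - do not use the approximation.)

x² + Ka×x - Ka×C = 0. Using quadratic formula: [H⁺] = 6.1791e-05

pH = 4.21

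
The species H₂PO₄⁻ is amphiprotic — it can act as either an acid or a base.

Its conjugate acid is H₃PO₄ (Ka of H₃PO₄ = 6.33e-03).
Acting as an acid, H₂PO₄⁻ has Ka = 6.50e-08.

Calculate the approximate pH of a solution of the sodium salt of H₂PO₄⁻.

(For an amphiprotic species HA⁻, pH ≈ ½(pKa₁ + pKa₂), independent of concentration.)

pKa₁ = -log(6.33e-03) = 2.20; pKa₂ = -log(6.50e-08) = 7.19. For an amphiprotic species, pH ≈ ½(pKa₁ + pKa₂) = ½(2.20 + 7.19) = 4.69.

pH = 4.69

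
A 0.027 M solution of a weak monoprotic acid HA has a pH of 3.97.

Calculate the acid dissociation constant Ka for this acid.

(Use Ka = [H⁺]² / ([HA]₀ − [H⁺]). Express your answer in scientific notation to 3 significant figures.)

[H⁺] = 10^(−pH) = 10^(−3.97) = 1.072e-04 M. For HA ⇌ H⁺ + A⁻, Ka = [H⁺][A⁻]/[HA] = [H⁺]² / ([HA]₀ − [H⁺]) = (1.072e-04)² / (0.027 − 1.072e-04) = 4.27e-07.

K_a = 4.27e-07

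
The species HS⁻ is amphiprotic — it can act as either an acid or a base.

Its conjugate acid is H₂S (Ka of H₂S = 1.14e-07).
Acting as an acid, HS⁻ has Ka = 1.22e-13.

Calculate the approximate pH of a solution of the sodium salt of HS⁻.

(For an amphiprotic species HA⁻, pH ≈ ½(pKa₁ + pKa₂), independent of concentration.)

pKa₁ = -log(1.14e-07) = 6.94; pKa₂ = -log(1.22e-13) = 12.91. For an amphiprotic species, pH ≈ ½(pKa₁ + pKa₂) = ½(6.94 + 12.91) = 9.93.

pH = 9.93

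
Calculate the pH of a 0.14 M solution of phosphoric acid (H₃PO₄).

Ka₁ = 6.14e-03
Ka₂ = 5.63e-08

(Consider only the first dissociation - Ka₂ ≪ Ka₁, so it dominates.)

First dissociation dominates. From Ka₁ = [H⁺][HA⁻]/[H₂A], x² + Ka₁·x − Ka₁·C = 0 with C = 0.14 M and Ka₁ = 6.14e-03. Solving: [H⁺] = (−Ka₁ + √(Ka₁² + 4·Ka₁·C)) / 2 = 2.6409e-02 M. pH = -log(2.6409e-02) = 1.58.

pH = 1.58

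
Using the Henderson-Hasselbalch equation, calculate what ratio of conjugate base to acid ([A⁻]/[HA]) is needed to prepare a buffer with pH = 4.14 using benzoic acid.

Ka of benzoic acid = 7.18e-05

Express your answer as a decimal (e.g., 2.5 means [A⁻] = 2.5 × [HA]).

pKa = -log(7.18e-05) = 4.1439. pH = pKa + log([A⁻]/[HA]), so log([A⁻]/[HA]) = pH − pKa = 4.14 − 4.1439 = -0.0039. [A⁻]/[HA] = 10^(-0.0039) = 0.991

[A⁻]/[HA] = 0.991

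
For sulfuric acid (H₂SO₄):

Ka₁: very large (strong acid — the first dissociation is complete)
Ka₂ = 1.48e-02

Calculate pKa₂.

pKa₂ = -log(Ka₂) = -log(1.48e-02) = 1.83.

pK_{a2} = 1.83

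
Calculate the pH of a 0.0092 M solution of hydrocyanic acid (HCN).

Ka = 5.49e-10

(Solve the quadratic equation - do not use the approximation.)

x² + Ka×x - Ka×C = 0. Using quadratic formula: [H⁺] = 2.2471e-06

pH = 5.65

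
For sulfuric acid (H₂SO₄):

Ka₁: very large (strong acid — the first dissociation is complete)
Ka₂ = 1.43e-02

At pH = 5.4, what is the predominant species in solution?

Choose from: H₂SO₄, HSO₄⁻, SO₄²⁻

The first dissociation is complete, so H₂SO₄ itself is never the predominant species in water; pKa₂ = -log(1.43e-02) = 1.84. For a polyprotic acid the predominant species crosses at each pKa: below pKa_n the protonated form dominates, above it the deprotonated form does. At pH = 5.4, the predominant species is SO₄²⁻.

SO₄²⁻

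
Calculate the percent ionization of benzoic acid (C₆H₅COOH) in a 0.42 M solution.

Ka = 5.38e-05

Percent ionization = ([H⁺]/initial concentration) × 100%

Using Ka equilibrium: x² + Ka×x - Ka×C = 0. Solving: [H⁺] = 4.7267e-03. Percent = (4.7267e-03/0.42) × 100

Percent ionization = 1.13%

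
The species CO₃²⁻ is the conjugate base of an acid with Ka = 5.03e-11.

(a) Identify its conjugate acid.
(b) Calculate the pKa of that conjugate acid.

(a) The conjugate acid is formed by adding one H⁺ to CO₃²⁻, giving HCO₃⁻. (b) pKa = -log(Ka) = -log(5.03e-11) = 10.30.

Conjugate acid: HCO₃⁻; pK_a = 10.30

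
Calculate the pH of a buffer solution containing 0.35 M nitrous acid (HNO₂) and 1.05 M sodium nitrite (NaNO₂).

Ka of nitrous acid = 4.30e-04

pKa = -log(4.30e-04) = 3.37. pH = pKa + log([A⁻]/[HA]) = 3.37 + log(1.05/0.35)

pH = 3.84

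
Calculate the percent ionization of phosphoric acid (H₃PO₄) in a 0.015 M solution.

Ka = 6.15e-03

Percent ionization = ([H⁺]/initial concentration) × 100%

Using Ka equilibrium: x² + Ka×x - Ka×C = 0. Solving: [H⁺] = 7.0099e-03. Percent = (7.0099e-03/0.015) × 100

Percent ionization = 46.7%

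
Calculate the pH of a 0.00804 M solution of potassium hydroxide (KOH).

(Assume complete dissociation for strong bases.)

[OH⁻] = 0.00804 M for strong base. pOH = -log[OH⁻] = 2.09, pH = 14 - pOH

pH = 11.91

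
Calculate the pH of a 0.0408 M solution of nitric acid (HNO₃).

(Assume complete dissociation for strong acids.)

[H⁺] = 0.0408 M for strong acid. pH = -log[H⁺] = -log(0.0408)

pH = 1.39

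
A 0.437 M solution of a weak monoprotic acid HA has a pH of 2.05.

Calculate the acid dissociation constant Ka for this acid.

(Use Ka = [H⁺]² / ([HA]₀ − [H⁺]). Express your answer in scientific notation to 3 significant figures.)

[H⁺] = 10^(−pH) = 10^(−2.05) = 8.913e-03 M. For HA ⇌ H⁺ + A⁻, Ka = [H⁺][A⁻]/[HA] = [H⁺]² / ([HA]₀ − [H⁺]) = (8.913e-03)² / (0.437 − 8.913e-03) = 1.86e-04.

K_a = 1.86e-04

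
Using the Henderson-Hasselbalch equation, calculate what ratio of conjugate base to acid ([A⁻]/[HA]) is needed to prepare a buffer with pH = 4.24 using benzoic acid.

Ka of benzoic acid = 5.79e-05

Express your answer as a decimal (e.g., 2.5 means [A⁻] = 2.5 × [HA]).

pKa = -log(5.79e-05) = 4.2373. pH = pKa + log([A⁻]/[HA]), so log([A⁻]/[HA]) = pH − pKa = 4.24 − 4.2373 = 0.0027. [A⁻]/[HA] = 10^(0.0027) = 1.01

[A⁻]/[HA] = 1.01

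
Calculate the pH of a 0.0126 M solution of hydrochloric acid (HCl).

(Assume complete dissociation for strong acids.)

[H⁺] = 0.0126 M for strong acid. pH = -log[H⁺] = -log(0.0126)

pH = 1.90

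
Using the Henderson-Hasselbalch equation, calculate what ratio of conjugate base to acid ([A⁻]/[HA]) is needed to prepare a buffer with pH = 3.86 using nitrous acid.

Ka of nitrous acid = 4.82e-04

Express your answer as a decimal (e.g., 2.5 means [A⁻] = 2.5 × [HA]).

pKa = -log(4.82e-04) = 3.3170. pH = pKa + log([A⁻]/[HA]), so log([A⁻]/[HA]) = pH − pKa = 3.86 − 3.3170 = 0.5430. [A⁻]/[HA] = 10^(0.5430) = 3.49

[A⁻]/[HA] = 3.49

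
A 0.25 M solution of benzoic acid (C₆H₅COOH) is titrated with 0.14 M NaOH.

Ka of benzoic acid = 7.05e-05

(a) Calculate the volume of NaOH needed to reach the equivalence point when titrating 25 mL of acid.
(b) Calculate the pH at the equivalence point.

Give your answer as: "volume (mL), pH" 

moles acid = 0.25 × 25/1000 = 0.00625 mol; V_base = moles/0.14 × 1000 = 44.6 mL. At equivalence only the conjugate base is present: [A⁻] = 0.00625/0.070 = 8.9744e-02 M. Kb = Kw/Ka = 1.42e-10; [OH⁻] = √(Kb × [A⁻]) = 3.5679e-06; pOH = 5.45; pH = 14 - pOH = 8.55.

V = 44.6 mL, pH = 8.55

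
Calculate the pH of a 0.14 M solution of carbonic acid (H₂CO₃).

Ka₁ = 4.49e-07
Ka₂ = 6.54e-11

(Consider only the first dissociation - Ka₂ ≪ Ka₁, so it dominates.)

First dissociation dominates. From Ka₁ = [H⁺][HA⁻]/[H₂A], x² + Ka₁·x − Ka₁·C = 0 with C = 0.14 M and Ka₁ = 4.49e-07. Solving: [H⁺] = (−Ka₁ + √(Ka₁² + 4·Ka₁·C)) / 2 = 2.5049e-04 M. pH = -log(2.5049e-04) = 3.60.

pH = 3.60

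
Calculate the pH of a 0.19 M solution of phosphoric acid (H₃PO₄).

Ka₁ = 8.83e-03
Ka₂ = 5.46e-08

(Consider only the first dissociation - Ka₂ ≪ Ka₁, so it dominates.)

First dissociation dominates. From Ka₁ = [H⁺][HA⁻]/[H₂A], x² + Ka₁·x − Ka₁·C = 0 with C = 0.19 M and Ka₁ = 8.83e-03. Solving: [H⁺] = (−Ka₁ + √(Ka₁² + 4·Ka₁·C)) / 2 = 3.6782e-02 M. pH = -log(3.6782e-02) = 1.43.

pH = 1.43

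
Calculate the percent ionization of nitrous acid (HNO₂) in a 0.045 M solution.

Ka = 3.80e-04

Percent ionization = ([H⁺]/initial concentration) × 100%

Using Ka equilibrium: x² + Ka×x - Ka×C = 0. Solving: [H⁺] = 3.9496e-03. Percent = (3.9496e-03/0.045) × 100

Percent ionization = 8.78%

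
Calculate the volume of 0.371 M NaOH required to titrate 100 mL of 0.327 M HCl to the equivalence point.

At equivalence: moles acid = moles base. moles HCl = 0.327 × 100/1000 = 0.0327 mol. V_base = moles / 0.371 × 1000 = 88.1 mL.

V_{base} = 88.1 mL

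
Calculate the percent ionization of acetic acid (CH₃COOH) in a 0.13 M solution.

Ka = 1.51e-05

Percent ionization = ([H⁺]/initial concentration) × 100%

Using Ka equilibrium: x² + Ka×x - Ka×C = 0. Solving: [H⁺] = 1.3935e-03. Percent = (1.3935e-03/0.13) × 100

Percent ionization = 1.07%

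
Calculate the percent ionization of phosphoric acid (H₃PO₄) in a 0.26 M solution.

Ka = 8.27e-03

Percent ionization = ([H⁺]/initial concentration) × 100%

Using Ka equilibrium: x² + Ka×x - Ka×C = 0. Solving: [H⁺] = 4.2419e-02. Percent = (4.2419e-02/0.26) × 100

Percent ionization = 16.3%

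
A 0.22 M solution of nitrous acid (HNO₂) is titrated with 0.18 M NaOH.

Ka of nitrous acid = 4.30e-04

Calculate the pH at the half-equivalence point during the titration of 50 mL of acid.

At half-equivalence [HA] = [A⁻], so Henderson-Hasselbalch gives pH = pKa = -log(4.30e-04) = 3.37.

pH = pKa = 3.37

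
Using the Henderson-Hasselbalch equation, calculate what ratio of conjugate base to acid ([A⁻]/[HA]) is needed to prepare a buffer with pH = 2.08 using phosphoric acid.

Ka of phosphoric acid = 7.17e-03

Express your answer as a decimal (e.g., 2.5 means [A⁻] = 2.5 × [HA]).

pKa = -log(7.17e-03) = 2.1445. pH = pKa + log([A⁻]/[HA]), so log([A⁻]/[HA]) = pH − pKa = 2.08 − 2.1445 = -0.0645. [A⁻]/[HA] = 10^(-0.0645) = 0.862

[A⁻]/[HA] = 0.862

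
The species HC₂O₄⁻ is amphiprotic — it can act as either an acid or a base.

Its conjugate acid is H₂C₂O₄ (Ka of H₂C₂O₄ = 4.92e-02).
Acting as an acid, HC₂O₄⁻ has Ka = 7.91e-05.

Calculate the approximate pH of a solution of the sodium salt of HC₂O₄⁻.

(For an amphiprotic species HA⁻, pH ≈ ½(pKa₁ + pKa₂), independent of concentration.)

pKa₁ = -log(4.92e-02) = 1.31; pKa₂ = -log(7.91e-05) = 4.10. For an amphiprotic species, pH ≈ ½(pKa₁ + pKa₂) = ½(1.31 + 4.10) = 2.70.

pH = 2.70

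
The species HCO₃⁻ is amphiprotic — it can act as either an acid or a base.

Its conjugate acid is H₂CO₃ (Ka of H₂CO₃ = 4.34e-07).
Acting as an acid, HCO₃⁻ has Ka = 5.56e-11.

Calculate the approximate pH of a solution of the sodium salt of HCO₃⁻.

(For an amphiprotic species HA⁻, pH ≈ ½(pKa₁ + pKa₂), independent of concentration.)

pKa₁ = -log(4.34e-07) = 6.36; pKa₂ = -log(5.56e-11) = 10.25. For an amphiprotic species, pH ≈ ½(pKa₁ + pKa₂) = ½(6.36 + 10.25) = 8.31.

pH = 8.31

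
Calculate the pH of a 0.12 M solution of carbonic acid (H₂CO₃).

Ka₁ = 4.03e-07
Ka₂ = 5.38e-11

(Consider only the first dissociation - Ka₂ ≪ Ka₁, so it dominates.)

First dissociation dominates. From Ka₁ = [H⁺][HA⁻]/[H₂A], x² + Ka₁·x − Ka₁·C = 0 with C = 0.12 M and Ka₁ = 4.03e-07. Solving: [H⁺] = (−Ka₁ + √(Ka₁² + 4·Ka₁·C)) / 2 = 2.1971e-04 M. pH = -log(2.1971e-04) = 3.66.

pH = 3.66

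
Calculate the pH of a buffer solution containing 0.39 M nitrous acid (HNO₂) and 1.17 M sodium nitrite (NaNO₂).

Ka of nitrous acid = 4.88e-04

pKa = -log(4.88e-04) = 3.31. pH = pKa + log([A⁻]/[HA]) = 3.31 + log(1.17/0.39)

pH = 3.79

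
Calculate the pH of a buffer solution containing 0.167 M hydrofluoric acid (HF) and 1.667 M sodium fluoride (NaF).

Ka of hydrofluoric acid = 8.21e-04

pKa = -log(8.21e-04) = 3.09. pH = pKa + log([A⁻]/[HA]) = 3.09 + log(1.667/0.167)

pH = 4.08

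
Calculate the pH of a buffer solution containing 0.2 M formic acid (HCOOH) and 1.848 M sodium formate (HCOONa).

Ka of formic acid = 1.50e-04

pKa = -log(1.50e-04) = 3.82. pH = pKa + log([A⁻]/[HA]) = 3.82 + log(1.848/0.2)

pH = 4.79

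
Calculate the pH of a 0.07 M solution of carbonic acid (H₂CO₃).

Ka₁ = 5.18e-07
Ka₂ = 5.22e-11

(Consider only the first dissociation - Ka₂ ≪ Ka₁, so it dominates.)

First dissociation dominates. From Ka₁ = [H⁺][HA⁻]/[H₂A], x² + Ka₁·x − Ka₁·C = 0 with C = 0.07 M and Ka₁ = 5.18e-07. Solving: [H⁺] = (−Ka₁ + √(Ka₁² + 4·Ka₁·C)) / 2 = 1.9016e-04 M. pH = -log(1.9016e-04) = 3.72.

pH = 3.72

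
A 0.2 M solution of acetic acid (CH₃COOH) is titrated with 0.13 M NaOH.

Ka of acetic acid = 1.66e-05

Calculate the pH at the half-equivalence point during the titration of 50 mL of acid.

At half-equivalence [HA] = [A⁻], so Henderson-Hasselbalch gives pH = pKa = -log(1.66e-05) = 4.78.

pH = pKa = 4.78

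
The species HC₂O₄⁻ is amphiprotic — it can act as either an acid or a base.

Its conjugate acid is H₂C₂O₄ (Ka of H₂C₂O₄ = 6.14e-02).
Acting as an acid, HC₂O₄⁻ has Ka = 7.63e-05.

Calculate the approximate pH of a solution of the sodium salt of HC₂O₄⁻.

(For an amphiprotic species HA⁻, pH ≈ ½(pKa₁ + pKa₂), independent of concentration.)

pKa₁ = -log(6.14e-02) = 1.21; pKa₂ = -log(7.63e-05) = 4.12. For an amphiprotic species, pH ≈ ½(pKa₁ + pKa₂) = ½(1.21 + 4.12) = 2.66.

pH = 2.66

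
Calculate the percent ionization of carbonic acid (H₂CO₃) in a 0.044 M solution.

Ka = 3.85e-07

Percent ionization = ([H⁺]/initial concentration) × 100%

Using Ka equilibrium: x² + Ka×x - Ka×C = 0. Solving: [H⁺] = 1.2996e-04. Percent = (1.2996e-04/0.044) × 100

Percent ionization = 0.295%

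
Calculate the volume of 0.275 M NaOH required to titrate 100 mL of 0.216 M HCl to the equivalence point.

At equivalence: moles acid = moles base. moles HCl = 0.216 × 100/1000 = 0.0216 mol. V_base = moles / 0.275 × 1000 = 78.5 mL.

V_{base} = 78.5 mL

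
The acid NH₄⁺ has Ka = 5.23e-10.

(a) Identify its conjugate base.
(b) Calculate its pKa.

(a) The conjugate base is formed by removing one H⁺ from NH₄⁺, giving NH₃. (b) pKa = -log(Ka) = -log(5.23e-10) = 9.28.

Conjugate base: NH₃; pK_a = 9.28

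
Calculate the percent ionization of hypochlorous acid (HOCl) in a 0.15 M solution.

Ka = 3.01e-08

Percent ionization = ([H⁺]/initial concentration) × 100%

Using Ka equilibrium: x² + Ka×x - Ka×C = 0. Solving: [H⁺] = 6.7179e-05. Percent = (6.7179e-05/0.15) × 100

Percent ionization = 0.0448%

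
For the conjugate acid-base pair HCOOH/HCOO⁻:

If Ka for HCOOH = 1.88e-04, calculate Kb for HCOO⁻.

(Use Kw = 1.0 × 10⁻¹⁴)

For a conjugate pair Ka × Kb = Kw, so Kb = Kw/Ka = 1.0 × 10⁻¹⁴ / 1.88e-04 = 5.32e-11.

K_b = 5.32e-11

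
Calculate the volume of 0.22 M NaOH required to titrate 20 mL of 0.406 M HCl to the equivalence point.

At equivalence: moles acid = moles base. moles HCl = 0.406 × 20/1000 = 0.00812 mol. V_base = moles / 0.22 × 1000 = 36.9 mL.

V_{base} = 36.9 mL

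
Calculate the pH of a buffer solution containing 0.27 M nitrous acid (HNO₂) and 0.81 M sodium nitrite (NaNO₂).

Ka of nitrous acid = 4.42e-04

pKa = -log(4.42e-04) = 3.35. pH = pKa + log([A⁻]/[HA]) = 3.35 + log(0.81/0.27)

pH = 3.83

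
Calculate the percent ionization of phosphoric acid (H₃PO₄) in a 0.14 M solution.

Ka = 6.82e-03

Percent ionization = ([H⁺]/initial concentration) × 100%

Using Ka equilibrium: x² + Ka×x - Ka×C = 0. Solving: [H⁺] = 2.7677e-02. Percent = (2.7677e-02/0.14) × 100

Percent ionization = 19.8%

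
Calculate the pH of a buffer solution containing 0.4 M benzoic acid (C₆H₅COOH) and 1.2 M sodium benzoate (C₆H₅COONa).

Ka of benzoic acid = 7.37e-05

pKa = -log(7.37e-05) = 4.13. pH = pKa + log([A⁻]/[HA]) = 4.13 + log(1.2/0.4)

pH = 4.61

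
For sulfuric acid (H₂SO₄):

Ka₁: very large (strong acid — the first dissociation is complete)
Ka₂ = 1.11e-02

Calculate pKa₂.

pKa₂ = -log(Ka₂) = -log(1.11e-02) = 1.95.

pK_{a2} = 1.95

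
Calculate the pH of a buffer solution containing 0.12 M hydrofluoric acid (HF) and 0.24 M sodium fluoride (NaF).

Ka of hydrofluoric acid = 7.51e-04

pKa = -log(7.51e-04) = 3.12. pH = pKa + log([A⁻]/[HA]) = 3.12 + log(0.24/0.12)

pH = 3.43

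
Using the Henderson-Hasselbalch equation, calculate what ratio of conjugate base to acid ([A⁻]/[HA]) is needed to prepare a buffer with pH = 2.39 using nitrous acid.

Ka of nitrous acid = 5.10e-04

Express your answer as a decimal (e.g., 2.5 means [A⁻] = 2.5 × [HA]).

pKa = -log(5.10e-04) = 3.2924. pH = pKa + log([A⁻]/[HA]), so log([A⁻]/[HA]) = pH − pKa = 2.39 − 3.2924 = -0.9024. [A⁻]/[HA] = 10^(-0.9024) = 0.125

[A⁻]/[HA] = 0.125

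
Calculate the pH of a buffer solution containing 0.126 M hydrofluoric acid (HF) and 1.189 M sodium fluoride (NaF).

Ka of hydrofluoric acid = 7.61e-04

pKa = -log(7.61e-04) = 3.12. pH = pKa + log([A⁻]/[HA]) = 3.12 + log(1.189/0.126)

pH = 4.09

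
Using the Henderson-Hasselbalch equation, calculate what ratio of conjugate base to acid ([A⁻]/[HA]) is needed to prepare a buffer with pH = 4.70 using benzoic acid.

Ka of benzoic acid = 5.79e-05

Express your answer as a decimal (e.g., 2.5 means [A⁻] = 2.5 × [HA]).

pKa = -log(5.79e-05) = 4.2373. pH = pKa + log([A⁻]/[HA]), so log([A⁻]/[HA]) = pH − pKa = 4.70 − 4.2373 = 0.4627. [A⁻]/[HA] = 10^(0.4627) = 2.90

[A⁻]/[HA] = 2.90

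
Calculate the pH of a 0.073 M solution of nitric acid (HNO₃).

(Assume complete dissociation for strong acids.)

[H⁺] = 0.073 M for strong acid. pH = -log[H⁺] = -log(0.073)

pH = 1.14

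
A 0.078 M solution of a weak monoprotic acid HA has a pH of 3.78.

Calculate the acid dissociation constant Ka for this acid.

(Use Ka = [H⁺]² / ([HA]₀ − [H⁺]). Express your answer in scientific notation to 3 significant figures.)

[H⁺] = 10^(−pH) = 10^(−3.78) = 1.660e-04 M. For HA ⇌ H⁺ + A⁻, Ka = [H⁺][A⁻]/[HA] = [H⁺]² / ([HA]₀ − [H⁺]) = (1.660e-04)² / (0.078 − 1.660e-04) = 3.54e-07.

K_a = 3.54e-07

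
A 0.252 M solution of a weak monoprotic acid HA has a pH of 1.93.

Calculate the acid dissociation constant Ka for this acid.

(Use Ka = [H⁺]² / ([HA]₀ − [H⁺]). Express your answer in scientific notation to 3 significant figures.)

[H⁺] = 10^(−pH) = 10^(−1.93) = 1.175e-02 M. For HA ⇌ H⁺ + A⁻, Ka = [H⁺][A⁻]/[HA] = [H⁺]² / ([HA]₀ − [H⁺]) = (1.175e-02)² / (0.252 − 1.175e-02) = 5.75e-04.

K_a = 5.75e-04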